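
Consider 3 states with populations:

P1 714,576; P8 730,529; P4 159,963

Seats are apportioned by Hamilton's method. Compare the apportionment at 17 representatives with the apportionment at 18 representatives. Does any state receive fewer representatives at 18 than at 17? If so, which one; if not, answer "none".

At 17 seats: P1 7, P8 8, P4 2.
At 18 seats: P1 8, P8 8, P4 2.
No state's allocation decreased.

none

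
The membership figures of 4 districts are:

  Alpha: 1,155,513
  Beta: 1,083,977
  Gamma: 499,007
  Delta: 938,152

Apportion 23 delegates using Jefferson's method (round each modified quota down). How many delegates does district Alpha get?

Standard divisor 3676649/23 ≈ 159854.304; standard quotas: Alpha 7.229, Beta 6.781, Gamma 3.122, Delta 5.869.
Rounding down gives 7, 6, 3, 5 = 21 seats, so the divisor must be adjusted.
With modified divisor 149600: modified quotas Alpha 7.724, Beta 7.246, Gamma 3.336, Delta 6.271.
Rounding down: Alpha 7, Beta 7, Gamma 3, Delta 6 (total 23).
Alpha receives 7.

7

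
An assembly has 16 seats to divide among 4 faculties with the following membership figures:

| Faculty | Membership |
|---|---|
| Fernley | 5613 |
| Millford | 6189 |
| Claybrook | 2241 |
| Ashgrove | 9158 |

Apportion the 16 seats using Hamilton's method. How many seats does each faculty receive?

Fernley 4, Millford 4, Claybrook 2, Ashgrove 6

Standard divisor: 23201 ÷ 16 ≈ 1450.062.
Standard quotas: Fernley 3.8709, Millford 4.2681, Claybrook 1.5455, Ashgrove 6.3156.
Lower quotas: Fernley 3, Millford 4, Claybrook 1, Ashgrove 6 (sum 14, leaving 2 seats).
Remainders in descending order: Fernley 0.8709, Claybrook 0.5455, Ashgrove 0.3156, Millford 0.2681.
The surplus seats go to Fernley, Claybrook.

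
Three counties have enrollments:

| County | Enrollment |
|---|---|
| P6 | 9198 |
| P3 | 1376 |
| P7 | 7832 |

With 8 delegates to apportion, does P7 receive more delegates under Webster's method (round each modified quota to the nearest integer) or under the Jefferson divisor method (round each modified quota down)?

Webster: P6 4, P3 1, P7 3.
Jefferson: P6 4, P3 0, P7 4.
P7 gets 3 under Webster and 4 under Jefferson.

Jefferson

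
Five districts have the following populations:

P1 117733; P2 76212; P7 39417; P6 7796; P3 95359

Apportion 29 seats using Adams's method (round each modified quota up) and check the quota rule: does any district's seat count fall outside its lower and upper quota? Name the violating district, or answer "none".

none

Standard quotas: P1 10.146, P2 6.568, P7 3.397, P6 0.672, P3 8.218.
Adams allocation: P1 10, P2 6, P7 4, P6 1, P3 8.
Every allocation lies between the lower and upper quota.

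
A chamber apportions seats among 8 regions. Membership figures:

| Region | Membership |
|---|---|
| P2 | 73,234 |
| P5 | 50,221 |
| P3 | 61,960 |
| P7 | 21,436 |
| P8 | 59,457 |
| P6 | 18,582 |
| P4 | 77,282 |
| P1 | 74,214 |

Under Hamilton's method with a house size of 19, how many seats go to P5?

Standard divisor: 436386 ÷ 19 ≈ 22967.684.
Standard quotas: P2 3.1886, P5 2.1866, P3 2.6977, P7 0.9333, P8 2.5887, P6 0.8090, P4 3.3648, P1 3.2312.
Lower quotas: P2 3, P5 2, P3 2, P7 0, P8 2, P6 0, P4 3, P1 3 (sum 15, leaving 4 seats).
Remainders in descending order: P7 0.9333, P6 0.8090, P3 0.6977, P8 0.5887, P4 0.3648, P1 0.2312, P2 0.1886, P5 0.1866.
Largest remainders: P7, P6, P3, P8 receive the extra seats.
P5 receives 2.

2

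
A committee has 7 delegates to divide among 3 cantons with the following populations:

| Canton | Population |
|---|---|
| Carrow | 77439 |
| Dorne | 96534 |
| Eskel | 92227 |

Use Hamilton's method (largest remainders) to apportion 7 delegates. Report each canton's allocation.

Carrow: 2, Dorne: 3, Eskel: 2

Total 266200; standard divisor 266200/7 ≈ 38028.571.
Standard quotas: Carrow 2.0363, Dorne 2.5385, Eskel 2.4252.
Lower quotas: Carrow 2, Dorne 2, Eskel 2 (sum 6, leaving 1 seat).
Remainders in descending order: Dorne 0.5385, Eskel 0.4252, Carrow 0.0363.
The surplus seat goes to Dorne.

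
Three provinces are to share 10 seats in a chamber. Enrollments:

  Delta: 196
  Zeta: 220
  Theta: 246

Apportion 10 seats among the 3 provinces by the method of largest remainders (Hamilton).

Standard divisor: 662 ÷ 10 ≈ 66.2.
Standard quotas: Delta 2.961, Zeta 3.323, Theta 3.716.
Lower quotas: Delta 2, Zeta 3, Theta 3 (sum 8, leaving 2 seats).
Remainders in descending order: Delta 0.961, Theta 0.716, Zeta 0.323.
Largest remainders: Delta, Theta receive the extra seats.

Delta 3, Zeta 3, Theta 4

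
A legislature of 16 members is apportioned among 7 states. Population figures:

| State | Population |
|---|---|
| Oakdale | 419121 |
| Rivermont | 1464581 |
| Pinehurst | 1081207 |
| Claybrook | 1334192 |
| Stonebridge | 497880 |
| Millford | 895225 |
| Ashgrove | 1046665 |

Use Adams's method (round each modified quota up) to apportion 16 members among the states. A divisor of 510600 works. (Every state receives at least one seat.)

With modified divisor 510600: modified quotas Oakdale 0.821, Rivermont 2.868, Pinehurst 2.118, Claybrook 2.613, Stonebridge 0.975, Millford 1.753, Ashgrove 2.050.
Rounding up: Oakdale 1, Rivermont 3, Pinehurst 3, Claybrook 3, Stonebridge 1, Millford 2, Ashgrove 3 (total 16).

Oakdale 1, Rivermont 3, Pinehurst 3, Claybrook 3, Stonebridge 1, Millford 2, Ashgrove 3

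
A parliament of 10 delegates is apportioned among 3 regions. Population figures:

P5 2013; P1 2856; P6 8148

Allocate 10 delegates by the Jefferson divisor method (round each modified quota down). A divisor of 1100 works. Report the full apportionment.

P5: 1, P1: 2, P6: 7

With modified divisor 1100: modified quotas P5 1.830, P1 2.596, P6 7.407.
Rounding down: P5 1, P1 2, P6 7 (total 10).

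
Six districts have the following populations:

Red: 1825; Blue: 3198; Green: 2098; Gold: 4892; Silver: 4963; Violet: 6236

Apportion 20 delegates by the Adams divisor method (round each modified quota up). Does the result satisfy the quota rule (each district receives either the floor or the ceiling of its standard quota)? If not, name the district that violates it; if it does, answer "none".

none

Standard quotas: Red 1.572, Blue 2.755, Green 1.808, Gold 4.215, Silver 4.276, Violet 5.373.
Adams allocation: Red 2, Blue 3, Green 2, Gold 4, Silver 4, Violet 5.
Every allocation lies between the lower and upper quota.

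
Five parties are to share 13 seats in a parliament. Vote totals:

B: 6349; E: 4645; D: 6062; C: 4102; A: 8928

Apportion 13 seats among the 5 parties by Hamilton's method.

B 3, E 2, D 2, C 2, A 4

The standard divisor is 30086/13 ≈ 2314.308.
Standard quotas: B 2.7434, E 2.0071, D 2.6194, C 1.7725, A 3.8577.
Lower quotas: B 2, E 2, D 2, C 1, A 3 (sum 10, leaving 3 seats).
Remainders in descending order: A 0.8577, C 0.7725, B 0.7434, D 0.6194, E 0.0071.
Largest remainders: A, C, B receive the extra seats.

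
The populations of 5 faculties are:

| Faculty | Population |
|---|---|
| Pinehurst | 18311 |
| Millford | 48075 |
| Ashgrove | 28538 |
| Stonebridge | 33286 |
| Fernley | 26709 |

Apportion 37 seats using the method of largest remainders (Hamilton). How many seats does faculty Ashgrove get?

7

Standard divisor: 154919 ÷ 37 = 4187.
Standard quotas: Pinehurst 4.3733, Millford 11.4820, Ashgrove 6.8159, Stonebridge 7.9498, Fernley 6.3790.
Lower quotas: Pinehurst 4, Millford 11, Ashgrove 6, Stonebridge 7, Fernley 6 (sum 34, leaving 3 seats).
Remainders in descending order: Stonebridge 0.9498, Ashgrove 0.8159, Millford 0.4820, Fernley 0.3790, Pinehurst 0.3733.
The surplus seats go to Stonebridge, Ashgrove, Millford.
Ashgrove receives 7.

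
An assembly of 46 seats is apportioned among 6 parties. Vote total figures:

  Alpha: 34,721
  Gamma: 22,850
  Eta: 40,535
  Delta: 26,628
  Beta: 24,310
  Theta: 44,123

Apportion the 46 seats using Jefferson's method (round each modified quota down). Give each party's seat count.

Standard divisor 193167/46 ≈ 4199.283; standard quotas: Alpha 8.268, Gamma 5.441, Eta 9.653, Delta 6.341, Beta 5.789, Theta 10.507.
Rounding down gives 8, 5, 9, 6, 5, 10 = 43 seats, so the divisor must be adjusted.
With modified divisor 3900: modified quotas Alpha 8.903, Gamma 5.859, Eta 10.394, Delta 6.828, Beta 6.233, Theta 11.314.
Rounding down: Alpha 8, Gamma 5, Eta 10, Delta 6, Beta 6, Theta 11 (total 46).

Alpha: 8, Gamma: 5, Eta: 10, Delta: 6, Beta: 6, Theta: 11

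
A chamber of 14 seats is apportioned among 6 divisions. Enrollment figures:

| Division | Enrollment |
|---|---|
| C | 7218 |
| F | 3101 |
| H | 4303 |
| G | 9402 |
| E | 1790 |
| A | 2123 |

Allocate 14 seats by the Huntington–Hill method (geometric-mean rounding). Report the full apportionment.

C 3, F 2, H 2, G 5, E 1, A 1

With divisor 2093: modified quotas C 3.449, F 1.482, H 2.056, G 4.492, E 0.855, A 1.014.
Geometric-mean thresholds: C √(3·4)=3.464, F √(1·2)=1.414, H √(2·3)=2.449, G √(4·5)=4.472, E (min 1), A √(1·2)=1.414.
Each quota rounded against its threshold gives C 3, F 2, H 2, G 5, E 1, A 1 (total 14).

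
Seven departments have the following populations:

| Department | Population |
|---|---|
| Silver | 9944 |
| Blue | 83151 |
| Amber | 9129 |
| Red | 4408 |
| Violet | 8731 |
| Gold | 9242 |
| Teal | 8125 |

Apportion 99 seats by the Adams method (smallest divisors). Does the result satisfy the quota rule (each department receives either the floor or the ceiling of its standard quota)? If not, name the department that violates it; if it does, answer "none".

Blue

Standard quotas: Silver 7.417, Blue 62.020, Amber 6.809, Red 3.288, Violet 6.512, Gold 6.893, Teal 6.060.
Adams allocation: Silver 8, Blue 60, Amber 7, Red 4, Violet 7, Gold 7, Teal 6.
Blue has quota 62.020 (lower 62, upper 63) but receives 60 — outside the quota interval.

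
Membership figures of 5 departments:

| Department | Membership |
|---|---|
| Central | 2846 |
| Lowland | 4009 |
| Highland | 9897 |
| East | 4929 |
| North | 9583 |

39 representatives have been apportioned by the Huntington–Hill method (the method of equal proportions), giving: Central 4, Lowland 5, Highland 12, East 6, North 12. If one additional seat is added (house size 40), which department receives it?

Priority for the next seat is population ÷ (√(s·(s+1))).
Priorities: Central 636.385, Lowland 731.940, Highland 792.394, East 760.561, North 767.254.
Highest priority: Highland.

Highland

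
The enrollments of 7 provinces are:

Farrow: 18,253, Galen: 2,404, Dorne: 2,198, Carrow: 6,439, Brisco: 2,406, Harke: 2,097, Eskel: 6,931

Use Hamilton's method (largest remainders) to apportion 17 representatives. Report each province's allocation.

Farrow 7, Galen 1, Dorne 1, Carrow 3, Brisco 1, Harke 1, Eskel 3

The standard divisor is 40728/17 ≈ 2395.765.
Standard quotas: Farrow 7.6189, Galen 1.0034, Dorne 0.9175, Carrow 2.6877, Brisco 1.0043, Harke 0.8753, Eskel 2.8930.
Lower quotas: Farrow 7, Galen 1, Dorne 0, Carrow 2, Brisco 1, Harke 0, Eskel 2 (sum 13, leaving 4 seats).
Remainders in descending order: Dorne 0.9175, Eskel 0.8930, Harke 0.8753, Carrow 0.6877, Farrow 0.6189, Brisco 0.0043, Galen 0.0034.
The surplus seats go to Dorne, Eskel, Harke, Carrow.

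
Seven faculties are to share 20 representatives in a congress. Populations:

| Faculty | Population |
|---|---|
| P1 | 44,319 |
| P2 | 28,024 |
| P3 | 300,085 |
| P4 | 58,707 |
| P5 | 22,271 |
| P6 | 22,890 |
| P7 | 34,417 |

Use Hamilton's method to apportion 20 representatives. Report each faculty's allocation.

Standard divisor: 510713 ÷ 20 ≈ 25535.65.
Standard quotas: P1 1.7356, P2 1.0974, P3 11.7516, P4 2.2990, P5 0.8722, P6 0.8964, P7 1.3478.
Lower quotas: P1 1, P2 1, P3 11, P4 2, P5 0, P6 0, P7 1 (sum 16, leaving 4 seats).
Remainders in descending order: P6 0.8964, P5 0.8722, P3 0.7516, P1 0.7356, P7 0.3478, P4 0.2990, P2 0.0974.
The surplus seats go to P6, P5, P3, P1.

P1: 2, P2: 1, P3: 12, P4: 2, P5: 1, P6: 1, P7: 1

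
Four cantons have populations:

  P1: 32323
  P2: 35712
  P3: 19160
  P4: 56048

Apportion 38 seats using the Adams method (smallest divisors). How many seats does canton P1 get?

9

Standard divisor 143243/38 ≈ 3769.553; standard quotas: P1 8.575, P2 9.474, P3 5.083, P4 14.869.
Rounding up gives 9, 10, 6, 15 = 40 seats, so the divisor must be adjusted.
With modified divisor 3990: modified quotas P1 8.101, P2 8.950, P3 4.802, P4 14.047.
Rounding up: P1 9, P2 9, P3 5, P4 15 (total 38).
P1 receives 9.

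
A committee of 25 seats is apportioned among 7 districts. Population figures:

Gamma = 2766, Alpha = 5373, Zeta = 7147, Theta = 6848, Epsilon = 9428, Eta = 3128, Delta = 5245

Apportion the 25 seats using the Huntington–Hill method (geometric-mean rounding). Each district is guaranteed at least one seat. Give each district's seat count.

With divisor 1575: modified quotas Gamma 1.756, Alpha 3.411, Zeta 4.538, Theta 4.348, Epsilon 5.986, Eta 1.986, Delta 3.330.
Geometric-mean thresholds: Gamma √(1·2)=1.414, Alpha √(3·4)=3.464, Zeta √(4·5)=4.472, Theta √(4·5)=4.472, Epsilon √(5·6)=5.477, Eta √(1·2)=1.414, Delta √(3·4)=3.464.
Each quota rounded against its threshold gives Gamma 2, Alpha 3, Zeta 5, Theta 4, Epsilon 6, Eta 2, Delta 3 (total 25).

Gamma 2, Alpha 3, Zeta 5, Theta 4, Epsilon 6, Eta 2, Delta 3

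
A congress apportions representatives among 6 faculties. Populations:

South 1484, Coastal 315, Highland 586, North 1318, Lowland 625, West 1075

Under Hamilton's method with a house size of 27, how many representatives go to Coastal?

Total 5403; standard divisor 5403/27 ≈ 200.111.
Standard quotas: South 7.416, Coastal 1.574, Highland 2.928, North 6.586, Lowland 3.123, West 5.372.
Lower quotas: South 7, Coastal 1, Highland 2, North 6, Lowland 3, West 5 (sum 24, leaving 3 seats).
Remainders in descending order: Highland 0.928, North 0.586, Coastal 0.574, South 0.416, West 0.372, Lowland 0.123.
Largest remainders: Highland, North, Coastal receive the extra seats.
Coastal receives 2.

2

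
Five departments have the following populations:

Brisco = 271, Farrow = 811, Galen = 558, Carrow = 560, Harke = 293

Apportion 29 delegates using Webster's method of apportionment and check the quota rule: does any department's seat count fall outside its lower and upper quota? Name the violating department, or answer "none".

none

Standard quotas: Brisco 3.152, Farrow 9.434, Galen 6.491, Carrow 6.514, Harke 3.408.
Webster allocation: Brisco 3, Farrow 9, Galen 7, Carrow 7, Harke 3.
Every allocation lies between the lower and upper quota.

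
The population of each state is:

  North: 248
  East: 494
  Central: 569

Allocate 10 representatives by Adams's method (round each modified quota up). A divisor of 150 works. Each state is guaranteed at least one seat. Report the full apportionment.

With modified divisor 150: modified quotas North 1.653, East 3.293, Central 3.793.
Rounding up: North 2, East 4, Central 4 (total 10).

North 2, East 4, Central 4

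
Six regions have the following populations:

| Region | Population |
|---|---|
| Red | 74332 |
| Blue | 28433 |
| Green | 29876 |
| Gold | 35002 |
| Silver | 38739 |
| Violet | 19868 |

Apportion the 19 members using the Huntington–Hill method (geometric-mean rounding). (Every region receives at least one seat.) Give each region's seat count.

Red=6, Blue=2, Green=3, Gold=3, Silver=3, Violet=2

With divisor 11902: modified quotas Red 6.245, Blue 2.389, Green 2.510, Gold 2.941, Silver 3.255, Violet 1.669.
Geometric-mean thresholds: Red √(6·7)=6.481, Blue √(2·3)=2.449, Green √(2·3)=2.449, Gold √(2·3)=2.449, Silver √(3·4)=3.464, Violet √(1·2)=1.414.
Each quota rounded against its threshold gives Red 6, Blue 2, Green 3, Gold 3, Silver 3, Violet 2 (total 19).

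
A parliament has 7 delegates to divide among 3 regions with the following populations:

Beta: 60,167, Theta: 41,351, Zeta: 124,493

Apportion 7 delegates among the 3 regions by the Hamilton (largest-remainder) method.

Total 226011; standard divisor 226011/7 ≈ 32287.286.
Standard quotas: Beta 1.8635, Theta 1.2807, Zeta 3.8558.
Lower quotas: Beta 1, Theta 1, Zeta 3 (sum 5, leaving 2 seats).
Remainders in descending order: Beta 0.8635, Zeta 0.8558, Theta 0.2807.
Largest remainders: Beta, Zeta receive the extra seats.

Beta=2; Theta=1; Zeta=4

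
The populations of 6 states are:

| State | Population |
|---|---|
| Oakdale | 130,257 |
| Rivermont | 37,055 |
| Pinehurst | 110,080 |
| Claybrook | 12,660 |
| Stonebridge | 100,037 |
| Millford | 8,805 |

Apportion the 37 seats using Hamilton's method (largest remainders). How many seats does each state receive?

Oakdale 12, Rivermont 4, Pinehurst 10, Claybrook 1, Stonebridge 9, Millford 1

Total 398894; standard divisor 398894/37 ≈ 10780.919.
Standard quotas: Oakdale 12.0822, Rivermont 3.4371, Pinehurst 10.2106, Claybrook 1.1743, Stonebridge 9.2791, Millford 0.8167.
Lower quotas: Oakdale 12, Rivermont 3, Pinehurst 10, Claybrook 1, Stonebridge 9, Millford 0 (sum 35, leaving 2 seats).
Remainders in descending order: Millford 0.8167, Rivermont 0.4371, Stonebridge 0.2791, Pinehurst 0.2106, Claybrook 0.1743, Oakdale 0.0822.
Largest remainders: Millford, Rivermont receive the extra seats.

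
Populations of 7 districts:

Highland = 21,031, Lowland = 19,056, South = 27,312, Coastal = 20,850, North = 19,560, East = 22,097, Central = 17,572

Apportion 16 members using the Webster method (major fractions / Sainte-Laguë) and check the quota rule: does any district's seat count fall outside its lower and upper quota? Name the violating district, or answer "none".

none

Standard quotas: Highland 2.282, Lowland 2.067, South 2.963, Coastal 2.262, North 2.122, East 2.397, Central 1.906.
Webster allocation: Highland 2, Lowland 2, South 3, Coastal 2, North 2, East 3, Central 2.
Every allocation lies between the lower and upper quota.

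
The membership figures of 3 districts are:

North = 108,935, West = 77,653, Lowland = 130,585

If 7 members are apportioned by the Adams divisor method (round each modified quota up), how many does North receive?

Standard divisor 317173/7 ≈ 45310.429; standard quotas: North 2.404, West 1.714, Lowland 2.882.
Rounding up gives 3, 2, 3 = 8 seats, so the divisor must be adjusted.
With modified divisor 59900: modified quotas North 1.819, West 1.296, Lowland 2.180.
Rounding up: North 2, West 2, Lowland 3 (total 7).
North receives 2.

2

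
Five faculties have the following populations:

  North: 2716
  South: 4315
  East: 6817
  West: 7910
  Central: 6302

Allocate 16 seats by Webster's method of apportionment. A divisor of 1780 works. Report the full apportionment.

With modified divisor 1780: modified quotas North 1.526, South 2.424, East 3.830, West 4.444, Central 3.540.
Rounding to the nearest integer: North 2, South 2, East 4, West 4, Central 4 (total 16).

North: 2, South: 2, East: 4, West: 4, Central: 4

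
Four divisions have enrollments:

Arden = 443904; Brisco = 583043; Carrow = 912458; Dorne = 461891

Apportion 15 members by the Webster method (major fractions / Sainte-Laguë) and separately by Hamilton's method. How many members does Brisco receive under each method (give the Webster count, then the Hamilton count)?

4 and 3

Webster: Arden 3, Brisco 4, Carrow 5, Dorne 3.
Hamilton: Arden 3, Brisco 3, Carrow 6, Dorne 3.
Brisco gets 4 under Webster and 3 under Hamilton.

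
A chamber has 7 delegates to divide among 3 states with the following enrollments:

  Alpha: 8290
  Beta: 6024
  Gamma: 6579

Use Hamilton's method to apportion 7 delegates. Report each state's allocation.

Standard divisor: 20893 ÷ 7 ≈ 2984.714.
Standard quotas: Alpha 2.7775, Beta 2.0183, Gamma 2.2042.
Lower quotas: Alpha 2, Beta 2, Gamma 2 (sum 6, leaving 1 seat).
Remainders in descending order: Alpha 0.7775, Gamma 0.2042, Beta 0.0183.
Largest remainder: Alpha receives the extra seat.

Alpha=3; Beta=2; Gamma=2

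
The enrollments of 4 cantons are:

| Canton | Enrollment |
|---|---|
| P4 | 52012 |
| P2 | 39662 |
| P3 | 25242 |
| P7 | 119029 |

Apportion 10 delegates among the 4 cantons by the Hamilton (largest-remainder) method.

P4: 2, P2: 2, P3: 1, P7: 5

The standard divisor is 235945/10 ≈ 23594.5.
Standard quotas: P4 2.2044, P2 1.6810, P3 1.0698, P7 5.0448.
Lower quotas: P4 2, P2 1, P3 1, P7 5 (sum 9, leaving 1 seat).
Remainders in descending order: P2 0.6810, P4 0.2044, P3 0.0698, P7 0.0448.
Largest remainder: P2 receives the extra seat.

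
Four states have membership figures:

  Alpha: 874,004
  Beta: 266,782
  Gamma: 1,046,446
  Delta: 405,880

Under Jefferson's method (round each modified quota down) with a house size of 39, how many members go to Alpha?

13

Standard divisor 2593112/39 ≈ 66490.051; standard quotas: Alpha 13.145, Beta 4.012, Gamma 15.738, Delta 6.104.
Rounding down gives 13, 4, 15, 6 = 38 seats, so the divisor must be adjusted.
With modified divisor 63900: modified quotas Alpha 13.678, Beta 4.175, Gamma 16.376, Delta 6.352.
Rounding down: Alpha 13, Beta 4, Gamma 16, Delta 6 (total 39).
Alpha receives 13.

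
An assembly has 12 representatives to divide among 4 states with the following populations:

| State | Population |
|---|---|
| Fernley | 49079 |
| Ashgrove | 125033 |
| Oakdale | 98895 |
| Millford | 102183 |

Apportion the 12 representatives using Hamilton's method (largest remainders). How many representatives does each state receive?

Fernley 2, Ashgrove 4, Oakdale 3, Millford 3

Total 375190; standard divisor 375190/12 ≈ 31265.833.
Standard quotas: Fernley 1.5697, Ashgrove 3.9990, Oakdale 3.1630, Millford 3.2682.
Lower quotas: Fernley 1, Ashgrove 3, Oakdale 3, Millford 3 (sum 10, leaving 2 seats).
Remainders in descending order: Ashgrove 0.9990, Fernley 0.5697, Millford 0.2682, Oakdale 0.1630.
The surplus seats go to Ashgrove, Fernley.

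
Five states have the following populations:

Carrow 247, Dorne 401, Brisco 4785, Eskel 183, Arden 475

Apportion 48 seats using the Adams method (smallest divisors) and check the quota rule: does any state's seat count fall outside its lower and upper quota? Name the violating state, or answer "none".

Standard quotas: Carrow 1.946, Dorne 3.160, Brisco 37.708, Eskel 1.442, Arden 3.743.
Adams allocation: Carrow 2, Dorne 4, Brisco 36, Eskel 2, Arden 4.
Brisco has quota 37.708 (lower 37, upper 38) but receives 36 — outside the quota interval.

Brisco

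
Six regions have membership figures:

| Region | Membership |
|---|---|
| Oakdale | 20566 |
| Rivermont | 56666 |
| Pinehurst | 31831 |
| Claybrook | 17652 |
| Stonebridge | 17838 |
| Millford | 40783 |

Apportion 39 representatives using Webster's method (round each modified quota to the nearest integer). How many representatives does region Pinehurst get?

7

Standard divisor 185336/39 ≈ 4752.205; standard quotas: Oakdale 4.328, Rivermont 11.924, Pinehurst 6.698, Claybrook 3.714, Stonebridge 3.754, Millford 8.582.
Rounding to the nearest integer gives 4, 12, 7, 4, 4, 9 = 40 seats, so the divisor must be adjusted.
With modified divisor 4850: modified quotas Oakdale 4.240, Rivermont 11.684, Pinehurst 6.563, Claybrook 3.640, Stonebridge 3.678, Millford 8.409.
Rounding to the nearest integer: Oakdale 4, Rivermont 12, Pinehurst 7, Claybrook 4, Stonebridge 4, Millford 8 (total 39).
Pinehurst receives 7.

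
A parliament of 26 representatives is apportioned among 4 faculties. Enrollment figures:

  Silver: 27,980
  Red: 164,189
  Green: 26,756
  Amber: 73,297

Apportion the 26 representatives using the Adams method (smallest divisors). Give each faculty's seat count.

Silver: 3; Red: 14; Green: 3; Amber: 6

Standard divisor 292222/26 ≈ 11239.308; standard quotas: Silver 2.489, Red 14.608, Green 2.381, Amber 6.521.
Rounding up gives 3, 15, 3, 7 = 28 seats, so the divisor must be adjusted.
With modified divisor 12400: modified quotas Silver 2.256, Red 13.241, Green 2.158, Amber 5.911.
Rounding up: Silver 3, Red 14, Green 3, Amber 6 (total 26).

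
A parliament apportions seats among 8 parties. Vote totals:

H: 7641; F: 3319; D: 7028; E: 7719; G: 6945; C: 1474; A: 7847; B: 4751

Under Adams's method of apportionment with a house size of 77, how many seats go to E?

Standard divisor 46724/77 ≈ 606.805; standard quotas: H 12.592, F 5.470, D 11.582, E 12.721, G 11.445, C 2.429, A 12.932, B 7.830.
Rounding up gives 13, 6, 12, 13, 12, 3, 13, 8 = 80 seats, so the divisor must be adjusted.
With modified divisor 641: modified quotas H 11.920, F 5.178, D 10.964, E 12.042, G 10.835, C 2.300, A 12.242, B 7.412.
Rounding up: H 12, F 6, D 11, E 13, G 11, C 3, A 13, B 8 (total 77).
E receives 13.

13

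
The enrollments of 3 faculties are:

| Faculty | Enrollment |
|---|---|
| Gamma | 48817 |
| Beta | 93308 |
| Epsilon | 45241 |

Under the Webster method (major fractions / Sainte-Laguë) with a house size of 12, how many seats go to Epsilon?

Standard divisor 187366/12 ≈ 15613.833; standard quotas: Gamma 3.127, Beta 5.976, Epsilon 2.897.
Rounding to the nearest integer gives Gamma 3, Beta 6, Epsilon 3 — total 12, matching the house size, so no adjustment is needed.
Epsilon receives 3.

3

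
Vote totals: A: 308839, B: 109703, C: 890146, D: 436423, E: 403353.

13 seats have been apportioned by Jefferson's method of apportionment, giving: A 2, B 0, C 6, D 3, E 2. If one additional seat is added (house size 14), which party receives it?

E

Priority for the next seat is population ÷ (current seats + 1).
Priorities: A 102946.333, B 109703.000, C 127163.714, D 109105.750, E 134451.000.
Highest priority: E.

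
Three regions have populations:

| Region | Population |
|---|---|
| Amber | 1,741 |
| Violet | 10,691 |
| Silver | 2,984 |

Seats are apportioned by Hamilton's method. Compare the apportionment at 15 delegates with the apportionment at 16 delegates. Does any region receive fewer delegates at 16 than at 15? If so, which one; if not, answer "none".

none

At 15 seats: Amber 2, Violet 10, Silver 3.
At 16 seats: Amber 2, Violet 11, Silver 3.
No region's allocation decreased.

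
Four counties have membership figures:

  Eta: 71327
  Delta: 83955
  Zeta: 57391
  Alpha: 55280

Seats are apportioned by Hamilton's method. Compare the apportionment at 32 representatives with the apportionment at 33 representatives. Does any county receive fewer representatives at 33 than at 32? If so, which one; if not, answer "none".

At 32 seats: Eta 8, Delta 10, Zeta 7, Alpha 7.
At 33 seats: Eta 9, Delta 10, Zeta 7, Alpha 7.
No county's allocation decreased.

none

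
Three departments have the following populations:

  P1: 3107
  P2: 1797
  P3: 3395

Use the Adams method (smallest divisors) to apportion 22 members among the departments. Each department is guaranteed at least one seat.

Standard divisor 8299/22 ≈ 377.227; standard quotas: P1 8.236, P2 4.764, P3 9.000.
Rounding up gives 9, 5, 9 = 23 seats, so the divisor must be adjusted.
With modified divisor 400: modified quotas P1 7.768, P2 4.492, P3 8.488.
Rounding up: P1 8, P2 5, P3 9 (total 22).

P1 8; P2 5; P3 9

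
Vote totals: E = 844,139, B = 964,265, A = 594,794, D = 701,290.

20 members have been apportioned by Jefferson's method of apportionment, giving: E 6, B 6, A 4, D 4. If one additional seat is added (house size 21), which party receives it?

D

Priority for the next seat is population ÷ (current seats + 1).
Priorities: E 120591.286, B 137752.143, A 118958.800, D 140258.000.
Highest priority: D.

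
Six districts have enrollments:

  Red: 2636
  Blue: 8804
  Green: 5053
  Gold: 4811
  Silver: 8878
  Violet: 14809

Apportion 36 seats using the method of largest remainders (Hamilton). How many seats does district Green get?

4

Total 44991; standard divisor 44991/36 ≈ 1249.75.
Standard quotas: Red 2.1092, Blue 7.0446, Green 4.0432, Gold 3.8496, Silver 7.1038, Violet 11.8496.
Lower quotas: Red 2, Blue 7, Green 4, Gold 3, Silver 7, Violet 11 (sum 34, leaving 2 seats).
Remainders in descending order: Gold 0.8496, Violet 0.8496, Red 0.1092, Silver 0.1038, Blue 0.0446, Green 0.0432.
Largest remainders: Gold, Violet receive the extra seats.
Green receives 4.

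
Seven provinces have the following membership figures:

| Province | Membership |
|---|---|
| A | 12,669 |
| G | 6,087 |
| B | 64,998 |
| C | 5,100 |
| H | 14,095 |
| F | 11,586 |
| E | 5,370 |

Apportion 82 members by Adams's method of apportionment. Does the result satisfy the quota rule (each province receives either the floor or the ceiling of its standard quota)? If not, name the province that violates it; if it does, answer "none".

Standard quotas: A 8.664, G 4.163, B 44.450, C 3.488, H 9.639, F 7.923, E 3.672.
Adams allocation: A 9, G 4, B 43, C 4, H 10, F 8, E 4.
B has quota 44.450 (lower 44, upper 45) but receives 43 — outside the quota interval.

B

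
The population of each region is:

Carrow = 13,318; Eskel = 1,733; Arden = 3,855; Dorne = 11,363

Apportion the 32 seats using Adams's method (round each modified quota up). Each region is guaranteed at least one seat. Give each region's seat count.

Standard divisor 30269/32 ≈ 945.906; standard quotas: Carrow 14.080, Eskel 1.832, Arden 4.075, Dorne 12.013.
Rounding up gives 15, 2, 5, 13 = 35 seats, so the divisor must be adjusted.
With modified divisor 1000: modified quotas Carrow 13.318, Eskel 1.733, Arden 3.855, Dorne 11.363.
Rounding up: Carrow 14, Eskel 2, Arden 4, Dorne 12 (total 32).

Carrow 14, Eskel 2, Arden 4, Dorne 12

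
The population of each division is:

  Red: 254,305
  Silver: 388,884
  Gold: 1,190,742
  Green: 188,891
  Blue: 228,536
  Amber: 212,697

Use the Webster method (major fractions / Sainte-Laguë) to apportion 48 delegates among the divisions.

Red=5, Silver=8, Gold=23, Green=4, Blue=4, Amber=4

Standard divisor 2464055/48 ≈ 51334.479; standard quotas: Red 4.954, Silver 7.575, Gold 23.196, Green 3.680, Blue 4.452, Amber 4.143.
Rounding to the nearest integer gives Red 5, Silver 8, Gold 23, Green 4, Blue 4, Amber 4 — total 48, matching the house size, so no adjustment is needed.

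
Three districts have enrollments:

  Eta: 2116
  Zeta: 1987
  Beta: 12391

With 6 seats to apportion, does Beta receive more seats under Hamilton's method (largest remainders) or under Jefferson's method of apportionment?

Hamilton: Eta 1, Zeta 1, Beta 4.
Jefferson: Eta 1, Zeta 0, Beta 5.
Beta gets 4 under Hamilton and 5 under Jefferson.

Jefferson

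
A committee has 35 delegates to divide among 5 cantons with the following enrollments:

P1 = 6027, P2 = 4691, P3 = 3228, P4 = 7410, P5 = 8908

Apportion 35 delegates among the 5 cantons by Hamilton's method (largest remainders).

P1: 7; P2: 5; P3: 4; P4: 9; P5: 10

Total 30264; standard divisor 30264/35 ≈ 864.686.
Standard quotas: P1 6.9702, P2 5.4251, P3 3.7331, P4 8.5696, P5 10.3020.
Lower quotas: P1 6, P2 5, P3 3, P4 8, P5 10 (sum 32, leaving 3 seats).
Remainders in descending order: P1 0.9702, P3 0.7331, P4 0.5696, P2 0.4251, P5 0.3020.
The surplus seats go to P1, P3, P4.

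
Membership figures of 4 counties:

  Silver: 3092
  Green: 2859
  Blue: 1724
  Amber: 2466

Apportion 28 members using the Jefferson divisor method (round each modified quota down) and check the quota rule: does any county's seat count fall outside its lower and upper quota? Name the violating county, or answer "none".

Standard quotas: Silver 8.537, Green 7.894, Blue 4.760, Amber 6.809.
Jefferson allocation: Silver 8, Green 8, Blue 5, Amber 7.
Every allocation lies between the lower and upper quota.

none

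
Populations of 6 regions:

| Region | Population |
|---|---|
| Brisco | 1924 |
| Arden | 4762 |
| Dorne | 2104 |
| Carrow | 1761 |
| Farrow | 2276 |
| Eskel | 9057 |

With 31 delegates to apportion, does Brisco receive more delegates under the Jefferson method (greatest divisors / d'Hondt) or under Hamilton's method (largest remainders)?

Hamilton

Jefferson: Brisco 2, Arden 7, Dorne 3, Carrow 2, Farrow 3, Eskel 14.
Hamilton: Brisco 3, Arden 7, Dorne 3, Carrow 2, Farrow 3, Eskel 13.
Brisco gets 2 under Jefferson and 3 under Hamilton.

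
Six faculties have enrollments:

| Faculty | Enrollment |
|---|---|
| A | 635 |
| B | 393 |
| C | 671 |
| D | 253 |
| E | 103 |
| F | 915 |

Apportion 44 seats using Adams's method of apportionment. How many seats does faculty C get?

Standard divisor 2970/44 ≈ 67.5; standard quotas: A 9.407, B 5.822, C 9.941, D 3.748, E 1.526, F 13.556.
Rounding up gives 10, 6, 10, 4, 2, 14 = 46 seats, so the divisor must be adjusted.
With modified divisor 73: modified quotas A 8.699, B 5.384, C 9.192, D 3.466, E 1.411, F 12.534.
Rounding up: A 9, B 6, C 10, D 4, E 2, F 13 (total 44).
C receives 10.

10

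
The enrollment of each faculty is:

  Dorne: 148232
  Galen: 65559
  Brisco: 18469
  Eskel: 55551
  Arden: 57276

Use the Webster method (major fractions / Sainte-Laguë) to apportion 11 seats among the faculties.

Dorne: 4, Galen: 2, Brisco: 1, Eskel: 2, Arden: 2

Standard divisor 345087/11 ≈ 31371.545; standard quotas: Dorne 4.725, Galen 2.090, Brisco 0.589, Eskel 1.771, Arden 1.826.
Rounding to the nearest integer gives 5, 2, 1, 2, 2 = 12 seats, so the divisor must be adjusted.
With modified divisor 34900: modified quotas Dorne 4.247, Galen 1.878, Brisco 0.529, Eskel 1.592, Arden 1.641.
Rounding to the nearest integer: Dorne 4, Galen 2, Brisco 1, Eskel 2, Arden 2 (total 11).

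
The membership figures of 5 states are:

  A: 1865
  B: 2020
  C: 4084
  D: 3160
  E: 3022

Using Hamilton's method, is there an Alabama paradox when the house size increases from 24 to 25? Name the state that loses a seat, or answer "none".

At 24 seats: A 3, B 4, C 7, D 5, E 5.
At 25 seats: A 3, B 4, C 7, D 6, E 5.
No state's allocation decreased.

none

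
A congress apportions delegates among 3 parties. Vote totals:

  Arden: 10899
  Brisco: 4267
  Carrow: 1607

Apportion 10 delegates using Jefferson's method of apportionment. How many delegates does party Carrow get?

1

Standard divisor 16773/10 ≈ 1677.3; standard quotas: Arden 6.498, Brisco 2.544, Carrow 0.958.
Rounding down gives 6, 2, 0 = 8 seats, so the divisor must be adjusted.
With modified divisor 1500: modified quotas Arden 7.266, Brisco 2.845, Carrow 1.071.
Rounding down: Arden 7, Brisco 2, Carrow 1 (total 10).
Carrow receives 1.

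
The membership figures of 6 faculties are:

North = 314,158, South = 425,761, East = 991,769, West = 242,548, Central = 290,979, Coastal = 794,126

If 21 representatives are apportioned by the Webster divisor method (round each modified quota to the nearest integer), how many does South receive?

Standard divisor 3059341/21 ≈ 145682.905; standard quotas: North 2.156, South 2.923, East 6.808, West 1.665, Central 1.997, Coastal 5.451.
Rounding to the nearest integer gives North 2, South 3, East 7, West 2, Central 2, Coastal 5 — total 21, matching the house size, so no adjustment is needed.
South receives 3.

3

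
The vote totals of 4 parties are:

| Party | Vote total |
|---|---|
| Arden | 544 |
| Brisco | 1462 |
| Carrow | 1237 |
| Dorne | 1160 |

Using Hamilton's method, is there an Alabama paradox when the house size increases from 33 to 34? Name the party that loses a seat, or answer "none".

none

At 33 seats: Arden 4, Brisco 11, Carrow 9, Dorne 9.
At 34 seats: Arden 4, Brisco 11, Carrow 10, Dorne 9.
No party's allocation decreased.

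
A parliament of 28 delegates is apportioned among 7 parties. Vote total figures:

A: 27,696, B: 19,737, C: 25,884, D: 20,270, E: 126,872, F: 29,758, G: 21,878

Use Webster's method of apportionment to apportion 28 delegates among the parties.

A: 3, B: 2, C: 3, D: 2, E: 13, F: 3, G: 2

Standard divisor 272095/28 ≈ 9717.679; standard quotas: A 2.850, B 2.031, C 2.664, D 2.086, E 13.056, F 3.062, G 2.251.
Rounding to the nearest integer gives A 3, B 2, C 3, D 2, E 13, F 3, G 2 — total 28, matching the house size, so no adjustment is needed.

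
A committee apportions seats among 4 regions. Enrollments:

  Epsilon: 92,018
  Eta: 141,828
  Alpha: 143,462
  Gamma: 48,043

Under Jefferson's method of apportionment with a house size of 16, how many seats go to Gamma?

Standard divisor 425351/16 ≈ 26584.438; standard quotas: Epsilon 3.461, Eta 5.335, Alpha 5.396, Gamma 1.807.
Rounding down gives 3, 5, 5, 1 = 14 seats, so the divisor must be adjusted.
With modified divisor 23770: modified quotas Epsilon 3.871, Eta 5.967, Alpha 6.035, Gamma 2.021.
Rounding down: Epsilon 3, Eta 5, Alpha 6, Gamma 2 (total 16).
Gamma receives 2.

2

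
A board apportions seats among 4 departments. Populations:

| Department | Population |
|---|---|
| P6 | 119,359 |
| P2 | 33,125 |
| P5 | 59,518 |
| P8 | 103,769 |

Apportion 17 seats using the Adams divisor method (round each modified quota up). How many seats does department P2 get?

2

Standard divisor 315771/17 ≈ 18574.765; standard quotas: P6 6.426, P2 1.783, P5 3.204, P8 5.587.
Rounding up gives 7, 2, 4, 6 = 19 seats, so the divisor must be adjusted.
With modified divisor 20300: modified quotas P6 5.880, P2 1.632, P5 2.932, P8 5.112.
Rounding up: P6 6, P2 2, P5 3, P8 6 (total 17).
P2 receives 2.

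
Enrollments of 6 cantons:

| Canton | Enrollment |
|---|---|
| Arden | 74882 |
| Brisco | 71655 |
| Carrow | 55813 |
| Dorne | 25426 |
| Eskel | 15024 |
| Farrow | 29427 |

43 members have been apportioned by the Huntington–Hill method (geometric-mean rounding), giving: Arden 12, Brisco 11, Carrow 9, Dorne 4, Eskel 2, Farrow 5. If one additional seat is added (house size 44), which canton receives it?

Brisco

Priority for the next seat is population ÷ (√(s·(s+1))).
Priorities: Arden 5995.358, Brisco 6236.767, Carrow 5883.207, Dorne 5685.426, Eskel 6133.522, Farrow 5372.611.
Highest priority: Brisco.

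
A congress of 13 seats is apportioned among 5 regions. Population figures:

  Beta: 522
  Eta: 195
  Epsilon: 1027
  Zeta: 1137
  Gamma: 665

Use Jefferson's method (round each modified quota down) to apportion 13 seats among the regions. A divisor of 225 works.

Beta 2, Eta 0, Epsilon 4, Zeta 5, Gamma 2

With modified divisor 225: modified quotas Beta 2.320, Eta 0.867, Epsilon 4.564, Zeta 5.053, Gamma 2.956.
Rounding down: Beta 2, Eta 0, Epsilon 4, Zeta 5, Gamma 2 (total 13).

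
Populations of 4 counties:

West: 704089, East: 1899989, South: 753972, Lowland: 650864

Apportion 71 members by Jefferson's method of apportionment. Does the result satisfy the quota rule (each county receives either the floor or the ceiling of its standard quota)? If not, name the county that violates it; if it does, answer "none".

East

Standard quotas: West 12.470, East 33.650, South 13.353, Lowland 11.527.
Jefferson allocation: West 12, East 35, South 13, Lowland 11.
East has quota 33.650 (lower 33, upper 34) but receives 35 — outside the quota interval.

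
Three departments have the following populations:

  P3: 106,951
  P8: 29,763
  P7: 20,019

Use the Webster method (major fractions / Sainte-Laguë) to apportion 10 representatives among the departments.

P3=7, P8=2, P7=1

Standard divisor 156733/10 ≈ 15673.3; standard quotas: P3 6.824, P8 1.899, P7 1.277.
Rounding to the nearest integer gives P3 7, P8 2, P7 1 — total 10, matching the house size, so no adjustment is needed.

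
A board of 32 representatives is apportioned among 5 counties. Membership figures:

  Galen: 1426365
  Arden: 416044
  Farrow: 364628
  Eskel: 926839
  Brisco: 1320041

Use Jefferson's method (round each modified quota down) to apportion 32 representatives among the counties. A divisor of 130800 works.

Galen: 10, Arden: 3, Farrow: 2, Eskel: 7, Brisco: 10

With modified divisor 130800: modified quotas Galen 10.905, Arden 3.181, Farrow 2.788, Eskel 7.086, Brisco 10.092.
Rounding down: Galen 10, Arden 3, Farrow 2, Eskel 7, Brisco 10 (total 32).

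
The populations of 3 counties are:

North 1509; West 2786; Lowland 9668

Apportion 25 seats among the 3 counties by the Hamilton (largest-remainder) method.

Total 13963; standard divisor 13963/25 ≈ 558.52.
Standard quotas: North 2.7018, West 4.9882, Lowland 17.3100.
Lower quotas: North 2, West 4, Lowland 17 (sum 23, leaving 2 seats).
Remainders in descending order: West 0.9882, North 0.7018, Lowland 0.3100.
The surplus seats go to West, North.

North=3, West=5, Lowland=17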